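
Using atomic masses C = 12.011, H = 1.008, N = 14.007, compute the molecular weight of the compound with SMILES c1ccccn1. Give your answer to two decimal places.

79.10

Molecular formula: C5H5N.
M = 5×12.011 + 5×1.008 + 1×14.007 = 79.10 g/mol.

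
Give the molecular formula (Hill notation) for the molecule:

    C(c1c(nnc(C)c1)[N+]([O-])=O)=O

C6H5N3O3

Heavy atoms from the SMILES: 6 C, 3 N, 3 O.
Implicit hydrogens by atom environment:
  3 × C (aromatic): no H
  2 × N (aromatic): no H
  2 × O: no H
  1 × C: 3 H
  1 × C (aromatic): 1 H
  1 × C: 1 H
  1 × N (charge +1): no H
  1 × O (charge -1): no H
  Total hydrogens = 5.
Molecular formula: C6H5N3O3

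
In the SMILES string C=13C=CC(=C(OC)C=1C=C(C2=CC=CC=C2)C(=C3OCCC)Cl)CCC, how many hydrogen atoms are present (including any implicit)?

Hydrogens are implicit in SMILES; fill each atom to its normal valence:
  8 × C (aromatic): 1 H each → 8
  8 × C (aromatic): no H
  4 × C: 2 H each → 8
  3 × C: 3 H each → 9
  2 × O: no H
  1 × Cl: no H
  Total hydrogens = 25.

25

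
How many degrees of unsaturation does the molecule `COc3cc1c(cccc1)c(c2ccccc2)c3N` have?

Molecular formula from the SMILES: C17H15NO.
DoU = (2C + 2 + N − H − X)/2 = (2·17 + 2 + 1 − 15 − 0)/2 = 22/2 = 11.
(Structurally: 3 ring(s) + 8 π bond(s) = 11.)

11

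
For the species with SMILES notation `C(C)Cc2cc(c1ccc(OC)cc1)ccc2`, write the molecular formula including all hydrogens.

C16H18O

Heavy atoms from the SMILES: 16 C, 1 O.
Implicit hydrogens by atom environment:
  8 × C (aromatic): 1 H each → 8
  4 × C (aromatic): no H
  2 × C: 3 H each → 6
  2 × C: 2 H each → 4
  1 × O: no H
  Total hydrogens = 18.
Molecular formula: C16H18O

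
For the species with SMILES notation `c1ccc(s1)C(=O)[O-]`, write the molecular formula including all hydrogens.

C5H3O2S-

Heavy atoms from the SMILES: 5 C, 2 O, 1 S.
Implicit hydrogens by atom environment:
  3 × C (aromatic): 1 H each → 3
  1 × C (aromatic): no H
  1 × C: no H
  1 × O: no H
  1 × O (charge -1): no H
  1 × S (aromatic): no H
  Total hydrogens = 3.
Net charge -1.
Molecular formula: C5H3O2S-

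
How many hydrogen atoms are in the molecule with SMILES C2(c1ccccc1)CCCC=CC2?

Hydrogens are implicit in SMILES; fill each atom to its normal valence:
  5 × C (aromatic): 1 H each → 5
  4 × C: 2 H each → 8
  3 × C: 1 H each → 3
  1 × C (aromatic): no H
  Total hydrogens = 16.

16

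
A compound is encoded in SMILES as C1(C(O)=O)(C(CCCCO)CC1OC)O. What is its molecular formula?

C10H18O5

Heavy atoms from the SMILES: 10 C, 5 O.
Implicit hydrogens by atom environment:
  5 × C: 2 H each → 10
  3 × O: 1 H each → 3
  2 × C: 1 H each → 2
  2 × C: no H
  2 × O: no H
  1 × C: 3 H
  Total hydrogens = 18.
Molecular formula: C10H18O5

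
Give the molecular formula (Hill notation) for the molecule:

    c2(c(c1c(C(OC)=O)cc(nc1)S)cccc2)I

Heavy atoms from the SMILES: 13 C, 1 I, 1 N, 2 O, 1 S.
Implicit hydrogens by atom environment:
  6 × C (aromatic): 1 H each → 6
  5 × C (aromatic): no H
  2 × O: no H
  1 × C: 3 H
  1 × C: no H
  1 × I: no H
  1 × N (aromatic): no H
  1 × S: 1 H
  Total hydrogens = 10.
Molecular formula: C13H10INO2S

C13H10INO2S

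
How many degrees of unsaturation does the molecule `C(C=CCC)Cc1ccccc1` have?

5

Molecular formula from the SMILES: C12H16.
DoU = (2C + 2 + N − H − X)/2 = (2·12 + 2 + 0 − 16 − 0)/2 = 10/2 = 5.
(Structurally: 1 ring(s) + 4 π bond(s) = 5.)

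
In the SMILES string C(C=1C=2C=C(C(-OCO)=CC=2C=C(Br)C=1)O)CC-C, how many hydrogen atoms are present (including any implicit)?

Hydrogens are implicit in SMILES; fill each atom to its normal valence:
  6 × C (aromatic): no H
  4 × C: 2 H each → 8
  4 × C (aromatic): 1 H each → 4
  2 × O: 1 H each → 2
  1 × Br: no H
  1 × C: 3 H
  1 × O: no H
  Total hydrogens = 17.

17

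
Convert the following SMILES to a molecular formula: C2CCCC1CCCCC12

C10H18

Heavy atoms from the SMILES: 10 C.
Implicit hydrogens by atom environment:
  8 × C: 2 H each → 16
  2 × C: 1 H each → 2
  Total hydrogens = 18.
Molecular formula: C10H18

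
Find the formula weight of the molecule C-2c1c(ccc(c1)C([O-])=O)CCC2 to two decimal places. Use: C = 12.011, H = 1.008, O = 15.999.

Molecular formula: C11H11O2-.
M = 11×12.011 + 11×1.008 + 2×15.999 = 175.21 g/mol.

175.21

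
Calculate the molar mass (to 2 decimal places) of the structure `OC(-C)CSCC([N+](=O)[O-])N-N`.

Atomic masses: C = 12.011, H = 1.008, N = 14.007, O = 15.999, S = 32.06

Molecular formula: C5H13N3O3S.
M = 5×12.011 + 13×1.008 + 3×14.007 + 3×15.999 + 1×32.06 = 195.24 g/mol.

195.24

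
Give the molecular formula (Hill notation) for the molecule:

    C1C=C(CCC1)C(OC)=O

C8H12O2

Heavy atoms from the SMILES: 8 C, 2 O.
Implicit hydrogens by atom environment:
  4 × C: 2 H each → 8
  2 × C: no H
  2 × O: no H
  1 × C: 3 H
  1 × C: 1 H
  Total hydrogens = 12.
Molecular formula: C8H12O2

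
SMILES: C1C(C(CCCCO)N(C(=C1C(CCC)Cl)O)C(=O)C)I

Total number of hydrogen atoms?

Hydrogens are implicit in SMILES; fill each atom to its normal valence:
  7 × C: 2 H each → 14
  3 × C: 1 H each → 3
  3 × C: no H
  2 × C: 3 H each → 6
  2 × O: 1 H each → 2
  1 × Cl: no H
  1 × I: no H
  1 × N: no H
  1 × O: no H
  Total hydrogens = 25.

25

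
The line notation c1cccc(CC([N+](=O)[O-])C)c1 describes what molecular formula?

C9H11NO2

Heavy atoms from the SMILES: 9 C, 1 N, 2 O.
Implicit hydrogens by atom environment:
  5 × C (aromatic): 1 H each → 5
  1 × C: 3 H
  1 × C: 2 H
  1 × C: 1 H
  1 × C (aromatic): no H
  1 × N (charge +1): no H
  1 × O: no H
  1 × O (charge -1): no H
  Total hydrogens = 11.
Molecular formula: C9H11NO2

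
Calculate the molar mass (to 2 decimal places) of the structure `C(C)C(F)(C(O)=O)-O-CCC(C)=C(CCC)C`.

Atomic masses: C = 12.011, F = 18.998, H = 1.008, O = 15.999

Molecular formula: C13H23FO3.
M = 13×12.011 + 1×18.998 + 23×1.008 + 3×15.999 = 246.32 g/mol.

246.32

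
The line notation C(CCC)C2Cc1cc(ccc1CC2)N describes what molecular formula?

Heavy atoms from the SMILES: 14 C, 1 N.
Implicit hydrogens by atom environment:
  6 × C: 2 H each → 12
  3 × C (aromatic): 1 H each → 3
  3 × C (aromatic): no H
  1 × C: 3 H
  1 × C: 1 H
  1 × N: 2 H
  Total hydrogens = 21.
Molecular formula: C14H21N

C14H21N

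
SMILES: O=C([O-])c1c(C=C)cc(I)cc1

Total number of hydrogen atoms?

6

Hydrogens are implicit in SMILES; fill each atom to its normal valence:
  3 × C (aromatic): 1 H each → 3
  3 × C (aromatic): no H
  1 × C: 2 H
  1 × C: 1 H
  1 × C: no H
  1 × I: no H
  1 × O: no H
  1 × O (charge -1): no H
  Total hydrogens = 6.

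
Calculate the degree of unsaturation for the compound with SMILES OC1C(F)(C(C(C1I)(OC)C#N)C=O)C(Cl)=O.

Molecular formula from the SMILES: C9H8ClFINO4.
DoU = (2C + 2 + N − H − X)/2 = (2·9 + 2 + 1 − 8 − 3)/2 = 10/2 = 5.
(Structurally: 1 ring(s) + 4 π bond(s) = 5.)

5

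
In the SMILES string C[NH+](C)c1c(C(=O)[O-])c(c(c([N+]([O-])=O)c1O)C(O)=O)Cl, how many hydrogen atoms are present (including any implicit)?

Hydrogens are implicit in SMILES; fill each atom to its normal valence:
  6 × C (aromatic): no H
  3 × O: no H
  2 × C: 3 H each → 6
  2 × C: no H
  2 × O: 1 H each → 2
  2 × O (charge -1): no H
  1 × Cl: no H
  1 × N (charge +1): 1 H
  1 × N (charge +1): no H
  Total hydrogens = 9.

9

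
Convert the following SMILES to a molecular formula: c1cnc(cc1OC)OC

C7H9NO2

Heavy atoms from the SMILES: 7 C, 1 N, 2 O.
Implicit hydrogens by atom environment:
  3 × C (aromatic): 1 H each → 3
  2 × C: 3 H each → 6
  2 × C (aromatic): no H
  2 × O: no H
  1 × N (aromatic): no H
  Total hydrogens = 9.
Molecular formula: C7H9NO2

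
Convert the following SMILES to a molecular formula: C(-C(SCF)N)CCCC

C7H16FNS

Heavy atoms from the SMILES: 7 C, 1 F, 1 N, 1 S.
Implicit hydrogens by atom environment:
  5 × C: 2 H each → 10
  1 × C: 3 H
  1 × C: 1 H
  1 × F: no H
  1 × N: 2 H
  1 × S: no H
  Total hydrogens = 16.
Molecular formula: C7H16FNS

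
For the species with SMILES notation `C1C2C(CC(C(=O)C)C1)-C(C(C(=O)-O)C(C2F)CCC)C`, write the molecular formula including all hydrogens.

Heavy atoms from the SMILES: 17 C, 1 F, 3 O.
Implicit hydrogens by atom environment:
  7 × C: 1 H each → 7
  5 × C: 2 H each → 10
  3 × C: 3 H each → 9
  2 × C: no H
  2 × O: no H
  1 × F: no H
  1 × O: 1 H
  Total hydrogens = 27.
Molecular formula: C17H27FO3

C17H27FO3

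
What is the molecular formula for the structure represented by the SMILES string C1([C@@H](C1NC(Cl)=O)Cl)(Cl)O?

Heavy atoms from the SMILES: 4 C, 3 Cl, 1 N, 2 O.
Implicit hydrogens by atom environment:
  3 × Cl: no H
  2 × C: 1 H each → 2
  2 × C: no H
  1 × N: 1 H
  1 × O: 1 H
  1 × O: no H
  Total hydrogens = 4.
Molecular formula: C4H4Cl3NO2

C4H4Cl3NO2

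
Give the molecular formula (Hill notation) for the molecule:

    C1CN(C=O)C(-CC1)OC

C7H13NO2

Heavy atoms from the SMILES: 7 C, 1 N, 2 O.
Implicit hydrogens by atom environment:
  4 × C: 2 H each → 8
  2 × C: 1 H each → 2
  2 × O: no H
  1 × C: 3 H
  1 × N: no H
  Total hydrogens = 13.
Molecular formula: C7H13NO2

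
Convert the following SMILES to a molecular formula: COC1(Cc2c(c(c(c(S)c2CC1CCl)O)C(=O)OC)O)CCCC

C18H25ClO5S

Heavy atoms from the SMILES: 18 C, 1 Cl, 5 O, 1 S.
Implicit hydrogens by atom environment:
  6 × C: 2 H each → 12
  6 × C (aromatic): no H
  3 × C: 3 H each → 9
  3 × O: no H
  2 × C: no H
  2 × O: 1 H each → 2
  1 × C: 1 H
  1 × Cl: no H
  1 × S: 1 H
  Total hydrogens = 25.
Molecular formula: C18H25ClO5S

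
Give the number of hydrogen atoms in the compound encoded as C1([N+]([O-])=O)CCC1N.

Hydrogens are implicit in SMILES; fill each atom to its normal valence:
  2 × C: 2 H each → 4
  2 × C: 1 H each → 2
  1 × N: 2 H
  1 × N (charge +1): no H
  1 × O: no H
  1 × O (charge -1): no H
  Total hydrogens = 8.

8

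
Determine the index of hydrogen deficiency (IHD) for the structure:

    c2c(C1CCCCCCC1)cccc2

Molecular formula from the SMILES: C14H20.
DoU = (2C + 2 + N − H − X)/2 = (2·14 + 2 + 0 − 20 − 0)/2 = 10/2 = 5.
(Structurally: 2 ring(s) + 3 π bond(s) = 5.)

5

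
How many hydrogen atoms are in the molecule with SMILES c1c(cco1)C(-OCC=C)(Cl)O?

9

Hydrogens are implicit in SMILES; fill each atom to its normal valence:
  3 × C (aromatic): 1 H each → 3
  2 × C: 2 H each → 4
  1 × C: 1 H
  1 × C (aromatic): no H
  1 × C: no H
  1 × Cl: no H
  1 × O: 1 H
  1 × O (aromatic): no H
  1 × O: no H
  Total hydrogens = 9.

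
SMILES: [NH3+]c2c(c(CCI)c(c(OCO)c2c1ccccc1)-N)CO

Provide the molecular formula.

Heavy atoms from the SMILES: 16 C, 1 I, 2 N, 3 O.
Implicit hydrogens by atom environment:
  7 × C (aromatic): no H
  5 × C (aromatic): 1 H each → 5
  4 × C: 2 H each → 8
  2 × O: 1 H each → 2
  1 × I: no H
  1 × N (charge +1): 3 H
  1 × N: 2 H
  1 × O: no H
  Total hydrogens = 20.
Net charge +1.
Molecular formula: C16H20IN2O3+

C16H20IN2O3+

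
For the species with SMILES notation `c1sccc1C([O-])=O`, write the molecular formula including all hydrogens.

C5H3O2S-

Heavy atoms from the SMILES: 5 C, 2 O, 1 S.
Implicit hydrogens by atom environment:
  3 × C (aromatic): 1 H each → 3
  1 × C (aromatic): no H
  1 × C: no H
  1 × O: no H
  1 × O (charge -1): no H
  1 × S (aromatic): no H
  Total hydrogens = 3.
Net charge -1.
Molecular formula: C5H3O2S-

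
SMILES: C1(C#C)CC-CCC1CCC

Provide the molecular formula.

Heavy atoms from the SMILES: 11 C.
Implicit hydrogens by atom environment:
  6 × C: 2 H each → 12
  3 × C: 1 H each → 3
  1 × C: 3 H
  1 × C: no H
  Total hydrogens = 18.
Molecular formula: C11H18

C11H18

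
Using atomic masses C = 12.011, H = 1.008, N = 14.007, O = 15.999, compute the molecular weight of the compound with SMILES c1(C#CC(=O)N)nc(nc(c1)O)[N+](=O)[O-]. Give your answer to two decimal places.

208.13

Molecular formula: C7H4N4O4.
M = 7×12.011 + 4×1.008 + 4×14.007 + 4×15.999 = 208.13 g/mol.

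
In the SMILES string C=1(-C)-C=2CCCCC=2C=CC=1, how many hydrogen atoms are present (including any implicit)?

14

Hydrogens are implicit in SMILES; fill each atom to its normal valence:
  4 × C: 2 H each → 8
  3 × C (aromatic): 1 H each → 3
  3 × C (aromatic): no H
  1 × C: 3 H
  Total hydrogens = 14.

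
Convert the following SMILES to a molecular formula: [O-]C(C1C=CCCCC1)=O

C8H11O2-

Heavy atoms from the SMILES: 8 C, 2 O.
Implicit hydrogens by atom environment:
  4 × C: 2 H each → 8
  3 × C: 1 H each → 3
  1 × C: no H
  1 × O: no H
  1 × O (charge -1): no H
  Total hydrogens = 11.
Net charge -1.
Molecular formula: C8H11O2-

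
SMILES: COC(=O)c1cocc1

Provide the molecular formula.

Heavy atoms from the SMILES: 6 C, 3 O.
Implicit hydrogens by atom environment:
  3 × C (aromatic): 1 H each → 3
  2 × O: no H
  1 × C: 3 H
  1 × C (aromatic): no H
  1 × C: no H
  1 × O (aromatic): no H
  Total hydrogens = 6.
Molecular formula: C6H6O3

C6H6O3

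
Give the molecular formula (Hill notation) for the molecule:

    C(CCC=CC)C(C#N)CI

C9H14IN

Heavy atoms from the SMILES: 9 C, 1 I, 1 N.
Implicit hydrogens by atom environment:
  4 × C: 2 H each → 8
  3 × C: 1 H each → 3
  1 × C: 3 H
  1 × C: no H
  1 × I: no H
  1 × N: no H
  Total hydrogens = 14.
Molecular formula: C9H14IN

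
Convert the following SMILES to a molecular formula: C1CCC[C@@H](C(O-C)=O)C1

C8H14O2

Heavy atoms from the SMILES: 8 C, 2 O.
Implicit hydrogens by atom environment:
  5 × C: 2 H each → 10
  2 × O: no H
  1 × C: 3 H
  1 × C: 1 H
  1 × C: no H
  Total hydrogens = 14.
Molecular formula: C8H14O2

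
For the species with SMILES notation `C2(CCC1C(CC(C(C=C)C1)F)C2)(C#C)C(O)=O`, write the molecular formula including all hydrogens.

C15H19FO2

Heavy atoms from the SMILES: 15 C, 1 F, 2 O.
Implicit hydrogens by atom environment:
  6 × C: 2 H each → 12
  6 × C: 1 H each → 6
  3 × C: no H
  1 × F: no H
  1 × O: 1 H
  1 × O: no H
  Total hydrogens = 19.
Molecular formula: C15H19FO2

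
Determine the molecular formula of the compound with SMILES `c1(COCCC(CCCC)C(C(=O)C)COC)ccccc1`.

Heavy atoms from the SMILES: 19 C, 3 O.
Implicit hydrogens by atom environment:
  7 × C: 2 H each → 14
  5 × C (aromatic): 1 H each → 5
  3 × C: 3 H each → 9
  3 × O: no H
  2 × C: 1 H each → 2
  1 × C: no H
  1 × C (aromatic): no H
  Total hydrogens = 30.
Molecular formula: C19H30O3

C19H30O3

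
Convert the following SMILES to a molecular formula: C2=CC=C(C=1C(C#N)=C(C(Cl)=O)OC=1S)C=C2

C12H6ClNO2S

Heavy atoms from the SMILES: 12 C, 1 Cl, 1 N, 2 O, 1 S.
Implicit hydrogens by atom environment:
  5 × C (aromatic): 1 H each → 5
  5 × C (aromatic): no H
  2 × C: no H
  1 × Cl: no H
  1 × N: no H
  1 × O (aromatic): no H
  1 × O: no H
  1 × S: 1 H
  Total hydrogens = 6.
Molecular formula: C12H6ClNO2S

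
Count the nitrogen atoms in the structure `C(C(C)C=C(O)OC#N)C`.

The symbol for nitrogen appears 1 time in the SMILES.

1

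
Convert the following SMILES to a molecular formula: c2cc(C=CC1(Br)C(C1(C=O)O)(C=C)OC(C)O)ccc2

Heavy atoms from the SMILES: 1 Br, 16 C, 4 O.
Implicit hydrogens by atom environment:
  5 × C: 1 H each → 5
  5 × C (aromatic): 1 H each → 5
  3 × C: no H
  2 × O: 1 H each → 2
  2 × O: no H
  1 × Br: no H
  1 × C: 3 H
  1 × C: 2 H
  1 × C (aromatic): no H
  Total hydrogens = 17.
Molecular formula: C16H17BrO4

C16H17BrO4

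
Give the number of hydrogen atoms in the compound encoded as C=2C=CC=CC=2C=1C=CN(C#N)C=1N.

Hydrogens are implicit in SMILES; fill each atom to its normal valence:
  7 × C (aromatic): 1 H each → 7
  3 × C (aromatic): no H
  1 × C: no H
  1 × N: 2 H
  1 × N (aromatic): no H
  1 × N: no H
  Total hydrogens = 9.

9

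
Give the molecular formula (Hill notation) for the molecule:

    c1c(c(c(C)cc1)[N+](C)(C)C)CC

Heavy atoms from the SMILES: 12 C, 1 N.
Implicit hydrogens by atom environment:
  5 × C: 3 H each → 15
  3 × C (aromatic): 1 H each → 3
  3 × C (aromatic): no H
  1 × C: 2 H
  1 × N (charge +1): no H
  Total hydrogens = 20.
Net charge +1.
Molecular formula: C12H20N+

C12H20N+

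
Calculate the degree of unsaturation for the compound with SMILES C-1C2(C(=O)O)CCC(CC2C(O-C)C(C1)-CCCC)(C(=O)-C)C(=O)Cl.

Molecular formula from the SMILES: C19H29ClO5.
DoU = (2C + 2 + N − H − X)/2 = (2·19 + 2 + 0 − 29 − 1)/2 = 10/2 = 5.
(Structurally: 2 ring(s) + 3 π bond(s) = 5.)

5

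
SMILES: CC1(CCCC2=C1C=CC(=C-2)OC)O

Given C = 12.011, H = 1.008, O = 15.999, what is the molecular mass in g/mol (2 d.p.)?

Molecular formula: C12H16O2.
M = 12×12.011 + 16×1.008 + 2×15.999 = 192.26 g/mol.

192.26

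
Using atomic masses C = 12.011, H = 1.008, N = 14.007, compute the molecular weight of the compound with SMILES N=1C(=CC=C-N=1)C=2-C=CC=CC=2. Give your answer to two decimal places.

Molecular formula: C10H8N2.
M = 10×12.011 + 8×1.008 + 2×14.007 = 156.19 g/mol.

156.19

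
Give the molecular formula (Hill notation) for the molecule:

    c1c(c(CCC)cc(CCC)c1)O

Heavy atoms from the SMILES: 12 C, 1 O.
Implicit hydrogens by atom environment:
  4 × C: 2 H each → 8
  3 × C (aromatic): 1 H each → 3
  3 × C (aromatic): no H
  2 × C: 3 H each → 6
  1 × O: 1 H
  Total hydrogens = 18.
Molecular formula: C12H18O

C12H18O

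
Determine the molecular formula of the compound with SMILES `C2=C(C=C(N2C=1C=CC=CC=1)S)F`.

C10H8FNS

Heavy atoms from the SMILES: 10 C, 1 F, 1 N, 1 S.
Implicit hydrogens by atom environment:
  7 × C (aromatic): 1 H each → 7
  3 × C (aromatic): no H
  1 × F: no H
  1 × N (aromatic): no H
  1 × S: 1 H
  Total hydrogens = 8.
Molecular formula: C10H8FNS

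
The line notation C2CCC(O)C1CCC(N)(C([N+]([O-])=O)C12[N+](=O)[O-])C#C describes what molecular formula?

C12H17N3O5

Heavy atoms from the SMILES: 12 C, 3 N, 5 O.
Implicit hydrogens by atom environment:
  5 × C: 2 H each → 10
  4 × C: 1 H each → 4
  3 × C: no H
  2 × N (charge +1): no H
  2 × O: no H
  2 × O (charge -1): no H
  1 × N: 2 H
  1 × O: 1 H
  Total hydrogens = 17.
Molecular formula: C12H17N3O5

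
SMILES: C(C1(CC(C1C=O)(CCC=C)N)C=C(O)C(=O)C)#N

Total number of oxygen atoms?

The symbol for oxygen appears 3 times in the SMILES.

3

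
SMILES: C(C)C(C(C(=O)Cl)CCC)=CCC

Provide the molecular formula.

Heavy atoms from the SMILES: 11 C, 1 Cl, 1 O.
Implicit hydrogens by atom environment:
  4 × C: 2 H each → 8
  3 × C: 3 H each → 9
  2 × C: 1 H each → 2
  2 × C: no H
  1 × Cl: no H
  1 × O: no H
  Total hydrogens = 19.
Molecular formula: C11H19ClO

C11H19ClO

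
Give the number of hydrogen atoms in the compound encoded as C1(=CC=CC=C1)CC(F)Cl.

Hydrogens are implicit in SMILES; fill each atom to its normal valence:
  5 × C (aromatic): 1 H each → 5
  1 × C: 2 H
  1 × C: 1 H
  1 × C (aromatic): no H
  1 × Cl: no H
  1 × F: no H
  Total hydrogens = 8.

8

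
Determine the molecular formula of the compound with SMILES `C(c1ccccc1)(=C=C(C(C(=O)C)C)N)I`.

Heavy atoms from the SMILES: 13 C, 1 I, 1 N, 1 O.
Implicit hydrogens by atom environment:
  5 × C (aromatic): 1 H each → 5
  4 × C: no H
  2 × C: 3 H each → 6
  1 × C: 1 H
  1 × C (aromatic): no H
  1 × I: no H
  1 × N: 2 H
  1 × O: no H
  Total hydrogens = 14.
Molecular formula: C13H14INO

C13H14INO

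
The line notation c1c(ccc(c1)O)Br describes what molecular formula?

C6H5BrO

Heavy atoms from the SMILES: 1 Br, 6 C, 1 O.
Implicit hydrogens by atom environment:
  4 × C (aromatic): 1 H each → 4
  2 × C (aromatic): no H
  1 × Br: no H
  1 × O: 1 H
  Total hydrogens = 5.
Molecular formula: C6H5BrO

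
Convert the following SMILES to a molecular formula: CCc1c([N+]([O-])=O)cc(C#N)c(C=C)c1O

Heavy atoms from the SMILES: 11 C, 2 N, 3 O.
Implicit hydrogens by atom environment:
  5 × C (aromatic): no H
  2 × C: 2 H each → 4
  1 × C: 3 H
  1 × C (aromatic): 1 H
  1 × C: 1 H
  1 × C: no H
  1 × N: no H
  1 × N (charge +1): no H
  1 × O: 1 H
  1 × O: no H
  1 × O (charge -1): no H
  Total hydrogens = 10.
Molecular formula: C11H10N2O3

C11H10N2O3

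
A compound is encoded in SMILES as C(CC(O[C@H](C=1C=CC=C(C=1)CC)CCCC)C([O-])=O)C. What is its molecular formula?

Heavy atoms from the SMILES: 18 C, 3 O.
Implicit hydrogens by atom environment:
  6 × C: 2 H each → 12
  4 × C (aromatic): 1 H each → 4
  3 × C: 3 H each → 9
  2 × C: 1 H each → 2
  2 × C (aromatic): no H
  2 × O: no H
  1 × C: no H
  1 × O (charge -1): no H
  Total hydrogens = 27.
Net charge -1.
Molecular formula: C18H27O3-

C18H27O3-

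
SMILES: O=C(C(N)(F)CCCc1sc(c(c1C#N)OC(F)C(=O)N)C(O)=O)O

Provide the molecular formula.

Heavy atoms from the SMILES: 13 C, 2 F, 3 N, 6 O, 1 S.
Implicit hydrogens by atom environment:
  5 × C: no H
  4 × C (aromatic): no H
  4 × O: no H
  3 × C: 2 H each → 6
  2 × F: no H
  2 × N: 2 H each → 4
  2 × O: 1 H each → 2
  1 × C: 1 H
  1 × N: no H
  1 × S (aromatic): no H
  Total hydrogens = 13.
Molecular formula: C13H13F2N3O6S

C13H13F2N3O6S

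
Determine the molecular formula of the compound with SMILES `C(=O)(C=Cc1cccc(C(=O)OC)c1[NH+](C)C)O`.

C13H16NO4+

Heavy atoms from the SMILES: 13 C, 1 N, 4 O.
Implicit hydrogens by atom environment:
  3 × C: 3 H each → 9
  3 × C (aromatic): 1 H each → 3
  3 × C (aromatic): no H
  3 × O: no H
  2 × C: 1 H each → 2
  2 × C: no H
  1 × N (charge +1): 1 H
  1 × O: 1 H
  Total hydrogens = 16.
Net charge +1.
Molecular formula: C13H16NO4+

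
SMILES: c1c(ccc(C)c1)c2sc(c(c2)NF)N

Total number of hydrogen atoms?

Hydrogens are implicit in SMILES; fill each atom to its normal valence:
  5 × C (aromatic): 1 H each → 5
  5 × C (aromatic): no H
  1 × C: 3 H
  1 × F: no H
  1 × N: 2 H
  1 × N: 1 H
  1 × S (aromatic): no H
  Total hydrogens = 11.

11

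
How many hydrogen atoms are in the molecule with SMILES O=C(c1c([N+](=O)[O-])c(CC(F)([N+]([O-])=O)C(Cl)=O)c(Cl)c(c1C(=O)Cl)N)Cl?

Hydrogens are implicit in SMILES; fill each atom to its normal valence:
  6 × C (aromatic): no H
  5 × O: no H
  4 × C: no H
  4 × Cl: no H
  2 × N (charge +1): no H
  2 × O (charge -1): no H
  1 × C: 2 H
  1 × F: no H
  1 × N: 2 H
  Total hydrogens = 4.

4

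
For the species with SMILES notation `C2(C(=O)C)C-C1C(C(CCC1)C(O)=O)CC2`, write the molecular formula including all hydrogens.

C13H20O3

Heavy atoms from the SMILES: 13 C, 3 O.
Implicit hydrogens by atom environment:
  6 × C: 2 H each → 12
  4 × C: 1 H each → 4
  2 × C: no H
  2 × O: no H
  1 × C: 3 H
  1 × O: 1 H
  Total hydrogens = 20.
Molecular formula: C13H20O3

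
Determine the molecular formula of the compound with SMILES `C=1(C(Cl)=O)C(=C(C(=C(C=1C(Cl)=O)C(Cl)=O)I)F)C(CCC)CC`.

C15H13Cl3FIO3

Heavy atoms from the SMILES: 15 C, 3 Cl, 1 F, 1 I, 3 O.
Implicit hydrogens by atom environment:
  6 × C (aromatic): no H
  3 × C: 2 H each → 6
  3 × C: no H
  3 × Cl: no H
  3 × O: no H
  2 × C: 3 H each → 6
  1 × C: 1 H
  1 × F: no H
  1 × I: no H
  Total hydrogens = 13.
Molecular formula: C15H13Cl3FIO3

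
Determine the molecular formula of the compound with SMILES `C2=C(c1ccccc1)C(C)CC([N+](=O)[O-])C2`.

C13H15NO2

Heavy atoms from the SMILES: 13 C, 1 N, 2 O.
Implicit hydrogens by atom environment:
  5 × C (aromatic): 1 H each → 5
  3 × C: 1 H each → 3
  2 × C: 2 H each → 4
  1 × C: 3 H
  1 × C: no H
  1 × C (aromatic): no H
  1 × N (charge +1): no H
  1 × O: no H
  1 × O (charge -1): no H
  Total hydrogens = 15.
Molecular formula: C13H15NO2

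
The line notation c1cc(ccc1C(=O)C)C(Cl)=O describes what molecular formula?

C9H7ClO2

Heavy atoms from the SMILES: 9 C, 1 Cl, 2 O.
Implicit hydrogens by atom environment:
  4 × C (aromatic): 1 H each → 4
  2 × C (aromatic): no H
  2 × C: no H
  2 × O: no H
  1 × C: 3 H
  1 × Cl: no H
  Total hydrogens = 7.
Molecular formula: C9H7ClO2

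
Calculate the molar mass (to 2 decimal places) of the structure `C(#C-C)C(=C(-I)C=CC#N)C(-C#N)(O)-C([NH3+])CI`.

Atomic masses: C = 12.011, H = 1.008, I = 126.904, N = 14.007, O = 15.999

Molecular formula: C12H12I2N3O+.
M = 12×12.011 + 12×1.008 + 2×126.904 + 3×14.007 + 1×15.999 = 468.06 g/mol.

468.06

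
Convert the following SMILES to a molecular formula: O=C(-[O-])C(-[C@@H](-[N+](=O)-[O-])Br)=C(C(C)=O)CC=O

C8H7BrNO6-

Heavy atoms from the SMILES: 1 Br, 8 C, 1 N, 6 O.
Implicit hydrogens by atom environment:
  4 × C: no H
  4 × O: no H
  2 × C: 1 H each → 2
  2 × O (charge -1): no H
  1 × Br: no H
  1 × C: 3 H
  1 × C: 2 H
  1 × N (charge +1): no H
  Total hydrogens = 7.
Net charge -1.
Molecular formula: C8H7BrNO6-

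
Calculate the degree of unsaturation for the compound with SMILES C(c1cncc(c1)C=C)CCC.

5

Molecular formula from the SMILES: C11H15N.
DoU = (2C + 2 + N − H − X)/2 = (2·11 + 2 + 1 − 15 − 0)/2 = 10/2 = 5.
(Structurally: 1 ring(s) + 4 π bond(s) = 5.)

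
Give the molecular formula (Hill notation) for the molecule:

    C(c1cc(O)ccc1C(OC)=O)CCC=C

C13H16O3

Heavy atoms from the SMILES: 13 C, 3 O.
Implicit hydrogens by atom environment:
  4 × C: 2 H each → 8
  3 × C (aromatic): 1 H each → 3
  3 × C (aromatic): no H
  2 × O: no H
  1 × C: 3 H
  1 × C: 1 H
  1 × C: no H
  1 × O: 1 H
  Total hydrogens = 16.
Molecular formula: C13H16O3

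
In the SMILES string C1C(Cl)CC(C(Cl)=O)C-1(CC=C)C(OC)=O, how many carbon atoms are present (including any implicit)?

The symbol for carbon appears 11 times in the SMILES. (Cl is a single chlorine, not C + l.)

11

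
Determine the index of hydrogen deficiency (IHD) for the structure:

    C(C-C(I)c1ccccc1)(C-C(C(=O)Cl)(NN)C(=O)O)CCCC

6

Molecular formula from the SMILES: C17H24ClIN2O3.
DoU = (2C + 2 + N − H − X)/2 = (2·17 + 2 + 2 − 24 − 2)/2 = 12/2 = 6.
(Structurally: 1 ring(s) + 5 π bond(s) = 6.)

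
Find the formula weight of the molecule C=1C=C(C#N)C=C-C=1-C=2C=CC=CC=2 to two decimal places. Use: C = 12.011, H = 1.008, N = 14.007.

179.22

Molecular formula: C13H9N.
M = 13×12.011 + 9×1.008 + 1×14.007 = 179.22 g/mol.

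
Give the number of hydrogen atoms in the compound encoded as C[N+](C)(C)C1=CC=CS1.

12

Hydrogens are implicit in SMILES; fill each atom to its normal valence:
  3 × C: 3 H each → 9
  3 × C (aromatic): 1 H each → 3
  1 × C (aromatic): no H
  1 × N (charge +1): no H
  1 × S (aromatic): no H
  Total hydrogens = 12.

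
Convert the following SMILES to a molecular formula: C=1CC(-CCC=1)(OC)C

Heavy atoms from the SMILES: 8 C, 1 O.
Implicit hydrogens by atom environment:
  3 × C: 2 H each → 6
  2 × C: 3 H each → 6
  2 × C: 1 H each → 2
  1 × C: no H
  1 × O: no H
  Total hydrogens = 14.
Molecular formula: C8H14O

C8H14O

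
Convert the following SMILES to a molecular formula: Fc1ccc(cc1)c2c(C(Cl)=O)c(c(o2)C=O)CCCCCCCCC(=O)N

Heavy atoms from the SMILES: 21 C, 1 Cl, 1 F, 1 N, 4 O.
Implicit hydrogens by atom environment:
  8 × C: 2 H each → 16
  6 × C (aromatic): no H
  4 × C (aromatic): 1 H each → 4
  3 × O: no H
  2 × C: no H
  1 × C: 1 H
  1 × Cl: no H
  1 × F: no H
  1 × N: 2 H
  1 × O (aromatic): no H
  Total hydrogens = 23.
Molecular formula: C21H23ClFNO4

C21H23ClFNO4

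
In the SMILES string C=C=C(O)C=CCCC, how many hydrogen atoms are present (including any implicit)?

12

Hydrogens are implicit in SMILES; fill each atom to its normal valence:
  3 × C: 2 H each → 6
  2 × C: 1 H each → 2
  2 × C: no H
  1 × C: 3 H
  1 × O: 1 H
  Total hydrogens = 12.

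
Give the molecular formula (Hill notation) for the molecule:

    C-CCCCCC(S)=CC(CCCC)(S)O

C13H26OS2

Heavy atoms from the SMILES: 13 C, 1 O, 2 S.
Implicit hydrogens by atom environment:
  8 × C: 2 H each → 16
  2 × C: 3 H each → 6
  2 × C: no H
  2 × S: 1 H each → 2
  1 × C: 1 H
  1 × O: 1 H
  Total hydrogens = 26.
Molecular formula: C13H26OS2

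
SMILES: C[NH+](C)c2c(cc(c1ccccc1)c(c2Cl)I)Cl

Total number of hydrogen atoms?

Hydrogens are implicit in SMILES; fill each atom to its normal valence:
  6 × C (aromatic): 1 H each → 6
  6 × C (aromatic): no H
  2 × C: 3 H each → 6
  2 × Cl: no H
  1 × I: no H
  1 × N (charge +1): 1 H
  Total hydrogens = 13.

13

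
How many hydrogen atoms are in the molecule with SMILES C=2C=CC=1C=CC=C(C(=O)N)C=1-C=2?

Hydrogens are implicit in SMILES; fill each atom to its normal valence:
  7 × C (aromatic): 1 H each → 7
  3 × C (aromatic): no H
  1 × C: no H
  1 × N: 2 H
  1 × O: no H
  Total hydrogens = 9.

9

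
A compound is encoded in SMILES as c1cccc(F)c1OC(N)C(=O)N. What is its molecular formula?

Heavy atoms from the SMILES: 8 C, 1 F, 2 N, 2 O.
Implicit hydrogens by atom environment:
  4 × C (aromatic): 1 H each → 4
  2 × C (aromatic): no H
  2 × N: 2 H each → 4
  2 × O: no H
  1 × C: 1 H
  1 × C: no H
  1 × F: no H
  Total hydrogens = 9.
Molecular formula: C8H9FN2O2

C8H9FN2O2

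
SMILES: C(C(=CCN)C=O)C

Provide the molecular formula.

C6H11NO

Heavy atoms from the SMILES: 6 C, 1 N, 1 O.
Implicit hydrogens by atom environment:
  2 × C: 2 H each → 4
  2 × C: 1 H each → 2
  1 × C: 3 H
  1 × C: no H
  1 × N: 2 H
  1 × O: no H
  Total hydrogens = 11.
Molecular formula: C6H11NO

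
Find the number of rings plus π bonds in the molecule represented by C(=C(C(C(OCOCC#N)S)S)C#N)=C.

6

Molecular formula from the SMILES: C9H10N2O2S2.
DoU = (2C + 2 + N − H − X)/2 = (2·9 + 2 + 2 − 10 − 0)/2 = 12/2 = 6.
(Structurally: 0 ring(s) + 6 π bond(s) = 6.)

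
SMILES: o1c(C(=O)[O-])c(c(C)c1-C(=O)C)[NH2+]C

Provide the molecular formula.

Heavy atoms from the SMILES: 9 C, 1 N, 4 O.
Implicit hydrogens by atom environment:
  4 × C (aromatic): no H
  3 × C: 3 H each → 9
  2 × C: no H
  2 × O: no H
  1 × N (charge +1): 2 H
  1 × O (aromatic): no H
  1 × O (charge -1): no H
  Total hydrogens = 11.
Molecular formula: C9H11NO4

C9H11NO4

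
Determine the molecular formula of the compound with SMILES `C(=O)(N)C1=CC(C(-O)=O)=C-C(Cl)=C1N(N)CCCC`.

C12H16ClN3O3

Heavy atoms from the SMILES: 12 C, 1 Cl, 3 N, 3 O.
Implicit hydrogens by atom environment:
  4 × C (aromatic): no H
  3 × C: 2 H each → 6
  2 × C (aromatic): 1 H each → 2
  2 × C: no H
  2 × N: 2 H each → 4
  2 × O: no H
  1 × C: 3 H
  1 × Cl: no H
  1 × N: no H
  1 × O: 1 H
  Total hydrogens = 16.
Molecular formula: C12H16ClN3O3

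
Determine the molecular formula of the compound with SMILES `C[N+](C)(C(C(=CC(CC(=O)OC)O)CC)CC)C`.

Heavy atoms from the SMILES: 14 C, 1 N, 3 O.
Implicit hydrogens by atom environment:
  6 × C: 3 H each → 18
  3 × C: 2 H each → 6
  3 × C: 1 H each → 3
  2 × C: no H
  2 × O: no H
  1 × N (charge +1): no H
  1 × O: 1 H
  Total hydrogens = 28.
Net charge +1.
Molecular formula: C14H28NO3+

C14H28NO3+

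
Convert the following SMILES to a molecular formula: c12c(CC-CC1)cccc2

Heavy atoms from the SMILES: 10 C.
Implicit hydrogens by atom environment:
  4 × C: 2 H each → 8
  4 × C (aromatic): 1 H each → 4
  2 × C (aromatic): no H
  Total hydrogens = 12.
Molecular formula: C10H12

C10H12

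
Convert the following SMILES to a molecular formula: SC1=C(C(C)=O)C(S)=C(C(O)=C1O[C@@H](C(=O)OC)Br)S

C11H11BrO5S3

Heavy atoms from the SMILES: 1 Br, 11 C, 5 O, 3 S.
Implicit hydrogens by atom environment:
  6 × C (aromatic): no H
  4 × O: no H
  3 × S: 1 H each → 3
  2 × C: 3 H each → 6
  2 × C: no H
  1 × Br: no H
  1 × C: 1 H
  1 × O: 1 H
  Total hydrogens = 11.
Molecular formula: C11H11BrO5S3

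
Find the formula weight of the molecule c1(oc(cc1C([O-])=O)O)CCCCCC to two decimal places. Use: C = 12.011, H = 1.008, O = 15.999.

Molecular formula: C11H15O4-.
M = 11×12.011 + 15×1.008 + 4×15.999 = 211.24 g/mol.

211.24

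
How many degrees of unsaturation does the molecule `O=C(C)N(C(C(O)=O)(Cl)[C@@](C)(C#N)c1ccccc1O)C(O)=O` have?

9

Molecular formula from the SMILES: C14H13ClN2O6.
DoU = (2C + 2 + N − H − X)/2 = (2·14 + 2 + 2 − 13 − 1)/2 = 18/2 = 9.
(Structurally: 1 ring(s) + 8 π bond(s) = 9.)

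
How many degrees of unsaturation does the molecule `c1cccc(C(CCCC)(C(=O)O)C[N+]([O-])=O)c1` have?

Molecular formula from the SMILES: C13H17NO4.
DoU = (2C + 2 + N − H − X)/2 = (2·13 + 2 + 1 − 17 − 0)/2 = 12/2 = 6.
(Structurally: 1 ring(s) + 5 π bond(s) = 6.)

6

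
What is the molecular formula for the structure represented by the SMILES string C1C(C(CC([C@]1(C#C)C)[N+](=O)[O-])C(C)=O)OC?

Heavy atoms from the SMILES: 12 C, 1 N, 4 O.
Implicit hydrogens by atom environment:
  4 × C: 1 H each → 4
  3 × C: 3 H each → 9
  3 × C: no H
  3 × O: no H
  2 × C: 2 H each → 4
  1 × N (charge +1): no H
  1 × O (charge -1): no H
  Total hydrogens = 17.
Molecular formula: C12H17NO4

C12H17NO4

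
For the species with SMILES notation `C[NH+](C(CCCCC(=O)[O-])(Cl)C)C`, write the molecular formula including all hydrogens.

Heavy atoms from the SMILES: 9 C, 1 Cl, 1 N, 2 O.
Implicit hydrogens by atom environment:
  4 × C: 2 H each → 8
  3 × C: 3 H each → 9
  2 × C: no H
  1 × Cl: no H
  1 × N (charge +1): 1 H
  1 × O: no H
  1 × O (charge -1): no H
  Total hydrogens = 18.
Molecular formula: C9H18ClNO2

C9H18ClNO2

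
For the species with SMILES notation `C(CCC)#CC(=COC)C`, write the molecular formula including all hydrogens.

C9H14O

Heavy atoms from the SMILES: 9 C, 1 O.
Implicit hydrogens by atom environment:
  3 × C: 3 H each → 9
  3 × C: no H
  2 × C: 2 H each → 4
  1 × C: 1 H
  1 × O: no H
  Total hydrogens = 14.
Molecular formula: C9H14O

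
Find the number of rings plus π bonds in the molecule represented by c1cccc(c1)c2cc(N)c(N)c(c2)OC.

Molecular formula from the SMILES: C13H14N2O.
DoU = (2C + 2 + N − H − X)/2 = (2·13 + 2 + 2 − 14 − 0)/2 = 16/2 = 8.
(Structurally: 2 ring(s) + 6 π bond(s) = 8.)

8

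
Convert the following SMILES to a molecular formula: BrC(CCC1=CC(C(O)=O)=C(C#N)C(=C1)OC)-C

C13H14BrNO3

Heavy atoms from the SMILES: 1 Br, 13 C, 1 N, 3 O.
Implicit hydrogens by atom environment:
  4 × C (aromatic): no H
  2 × C: 3 H each → 6
  2 × C: 2 H each → 4
  2 × C (aromatic): 1 H each → 2
  2 × C: no H
  2 × O: no H
  1 × Br: no H
  1 × C: 1 H
  1 × N: no H
  1 × O: 1 H
  Total hydrogens = 14.
Molecular formula: C13H14BrNO3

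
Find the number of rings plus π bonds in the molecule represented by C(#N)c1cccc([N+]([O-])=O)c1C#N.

Molecular formula from the SMILES: C8H3N3O2.
DoU = (2C + 2 + N − H − X)/2 = (2·8 + 2 + 3 − 3 − 0)/2 = 18/2 = 9.
(Structurally: 1 ring(s) + 8 π bond(s) = 9.)

9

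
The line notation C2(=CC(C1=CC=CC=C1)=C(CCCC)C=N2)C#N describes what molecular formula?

C16H16N2

Heavy atoms from the SMILES: 16 C, 2 N.
Implicit hydrogens by atom environment:
  7 × C (aromatic): 1 H each → 7
  4 × C (aromatic): no H
  3 × C: 2 H each → 6
  1 × C: 3 H
  1 × C: no H
  1 × N (aromatic): no H
  1 × N: no H
  Total hydrogens = 16.
Molecular formula: C16H16N2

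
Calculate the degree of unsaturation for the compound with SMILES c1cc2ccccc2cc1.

7

Molecular formula from the SMILES: C10H8.
DoU = (2C + 2 + N − H − X)/2 = (2·10 + 2 + 0 − 8 − 0)/2 = 14/2 = 7.
(Structurally: 2 ring(s) + 5 π bond(s) = 7.)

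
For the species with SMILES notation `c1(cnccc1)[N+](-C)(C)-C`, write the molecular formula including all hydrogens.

Heavy atoms from the SMILES: 8 C, 2 N.
Implicit hydrogens by atom environment:
  4 × C (aromatic): 1 H each → 4
  3 × C: 3 H each → 9
  1 × C (aromatic): no H
  1 × N (aromatic): no H
  1 × N (charge +1): no H
  Total hydrogens = 13.
Net charge +1.
Molecular formula: C8H13N2+

C8H13N2+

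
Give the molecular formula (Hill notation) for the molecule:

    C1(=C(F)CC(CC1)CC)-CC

C10H17F

Heavy atoms from the SMILES: 10 C, 1 F.
Implicit hydrogens by atom environment:
  5 × C: 2 H each → 10
  2 × C: 3 H each → 6
  2 × C: no H
  1 × C: 1 H
  1 × F: no H
  Total hydrogens = 17.
Molecular formula: C10H17F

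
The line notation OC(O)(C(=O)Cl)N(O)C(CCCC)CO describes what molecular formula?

Heavy atoms from the SMILES: 8 C, 1 Cl, 1 N, 5 O.
Implicit hydrogens by atom environment:
  4 × C: 2 H each → 8
  4 × O: 1 H each → 4
  2 × C: no H
  1 × C: 3 H
  1 × C: 1 H
  1 × Cl: no H
  1 × N: no H
  1 × O: no H
  Total hydrogens = 16.
Molecular formula: C8H16ClNO5

C8H16ClNO5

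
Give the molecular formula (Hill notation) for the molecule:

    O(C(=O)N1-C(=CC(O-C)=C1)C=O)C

C8H9NO4

Heavy atoms from the SMILES: 8 C, 1 N, 4 O.
Implicit hydrogens by atom environment:
  4 × O: no H
  2 × C: 3 H each → 6
  2 × C (aromatic): 1 H each → 2
  2 × C (aromatic): no H
  1 × C: 1 H
  1 × C: no H
  1 × N (aromatic): no H
  Total hydrogens = 9.
Molecular formula: C8H9NO4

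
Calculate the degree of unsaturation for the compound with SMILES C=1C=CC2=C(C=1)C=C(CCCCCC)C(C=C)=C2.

8

Molecular formula from the SMILES: C18H22.
DoU = (2C + 2 + N − H − X)/2 = (2·18 + 2 + 0 − 22 − 0)/2 = 16/2 = 8.
(Structurally: 2 ring(s) + 6 π bond(s) = 8.)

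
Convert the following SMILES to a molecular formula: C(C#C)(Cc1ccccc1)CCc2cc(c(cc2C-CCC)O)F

Heavy atoms from the SMILES: 22 C, 1 F, 1 O.
Implicit hydrogens by atom environment:
  7 × C (aromatic): 1 H each → 7
  6 × C: 2 H each → 12
  5 × C (aromatic): no H
  2 × C: 1 H each → 2
  1 × C: 3 H
  1 × C: no H
  1 × F: no H
  1 × O: 1 H
  Total hydrogens = 25.
Molecular formula: C22H25FO

C22H25FO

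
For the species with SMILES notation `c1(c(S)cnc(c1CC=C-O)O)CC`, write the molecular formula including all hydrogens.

Heavy atoms from the SMILES: 10 C, 1 N, 2 O, 1 S.
Implicit hydrogens by atom environment:
  4 × C (aromatic): no H
  2 × C: 2 H each → 4
  2 × C: 1 H each → 2
  2 × O: 1 H each → 2
  1 × C: 3 H
  1 × C (aromatic): 1 H
  1 × N (aromatic): no H
  1 × S: 1 H
  Total hydrogens = 13.
Molecular formula: C10H13NO2S

C10H13NO2S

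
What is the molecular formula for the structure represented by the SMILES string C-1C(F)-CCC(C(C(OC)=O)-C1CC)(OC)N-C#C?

Heavy atoms from the SMILES: 14 C, 1 F, 1 N, 3 O.
Implicit hydrogens by atom environment:
  4 × C: 2 H each → 8
  4 × C: 1 H each → 4
  3 × C: 3 H each → 9
  3 × C: no H
  3 × O: no H
  1 × F: no H
  1 × N: 1 H
  Total hydrogens = 22.
Molecular formula: C14H22FNO3

C14H22FNO3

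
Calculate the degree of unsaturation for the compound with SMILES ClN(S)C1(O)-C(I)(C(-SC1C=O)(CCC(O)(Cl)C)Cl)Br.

2

Molecular formula from the SMILES: C9H12BrCl3INO3S2.
DoU = (2C + 2 + N − H − X)/2 = (2·9 + 2 + 1 − 12 − 5)/2 = 4/2 = 2.
(Structurally: 1 ring(s) + 1 π bond(s) = 2.)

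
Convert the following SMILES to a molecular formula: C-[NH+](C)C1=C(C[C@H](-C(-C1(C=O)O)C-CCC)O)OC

C14H26NO4+

Heavy atoms from the SMILES: 14 C, 1 N, 4 O.
Implicit hydrogens by atom environment:
  4 × C: 3 H each → 12
  4 × C: 2 H each → 8
  3 × C: 1 H each → 3
  3 × C: no H
  2 × O: 1 H each → 2
  2 × O: no H
  1 × N (charge +1): 1 H
  Total hydrogens = 26.
Net charge +1.
Molecular formula: C14H26NO4+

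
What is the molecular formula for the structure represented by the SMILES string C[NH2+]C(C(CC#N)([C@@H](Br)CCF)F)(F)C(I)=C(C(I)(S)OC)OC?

C13H19BrF3I2N2O2S+

Heavy atoms from the SMILES: 1 Br, 13 C, 3 F, 2 I, 2 N, 2 O, 1 S.
Implicit hydrogens by atom environment:
  6 × C: no H
  3 × C: 3 H each → 9
  3 × C: 2 H each → 6
  3 × F: no H
  2 × I: no H
  2 × O: no H
  1 × Br: no H
  1 × C: 1 H
  1 × N (charge +1): 2 H
  1 × N: no H
  1 × S: 1 H
  Total hydrogens = 19.
Net charge +1.
Molecular formula: C13H19BrF3I2N2O2S+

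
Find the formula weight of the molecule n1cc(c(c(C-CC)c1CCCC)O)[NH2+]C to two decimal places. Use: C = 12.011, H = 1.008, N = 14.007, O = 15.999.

223.34

Molecular formula: C13H23N2O+.
M = 13×12.011 + 23×1.008 + 2×14.007 + 1×15.999 = 223.34 g/mol.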